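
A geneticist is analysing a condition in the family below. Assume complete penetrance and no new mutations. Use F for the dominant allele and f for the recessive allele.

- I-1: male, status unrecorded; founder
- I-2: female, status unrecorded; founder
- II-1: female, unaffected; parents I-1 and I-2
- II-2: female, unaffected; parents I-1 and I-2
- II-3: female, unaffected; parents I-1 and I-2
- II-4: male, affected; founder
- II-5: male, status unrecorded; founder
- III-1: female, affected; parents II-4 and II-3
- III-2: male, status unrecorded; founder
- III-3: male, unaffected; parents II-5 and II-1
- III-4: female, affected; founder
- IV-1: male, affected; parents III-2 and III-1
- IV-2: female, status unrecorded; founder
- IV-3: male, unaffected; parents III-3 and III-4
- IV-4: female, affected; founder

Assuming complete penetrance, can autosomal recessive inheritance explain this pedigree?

A consistent assignment under autosomal recessive exists: I-1 FF, I-2 Ff, II-1 FF, II-2 FF, II-3 Ff, II-4 ff, II-5 FF, III-1 ff, III-2 Ff, III-3 FF, III-4 ff, IV-1 ff, IV-2 FF, IV-3 Ff, IV-4 ff.
In this assignment every recorded phenotype matches its genotype and every non-founder's genotype is obtainable from its parents' genotypes, so the pedigree is consistent.

Yes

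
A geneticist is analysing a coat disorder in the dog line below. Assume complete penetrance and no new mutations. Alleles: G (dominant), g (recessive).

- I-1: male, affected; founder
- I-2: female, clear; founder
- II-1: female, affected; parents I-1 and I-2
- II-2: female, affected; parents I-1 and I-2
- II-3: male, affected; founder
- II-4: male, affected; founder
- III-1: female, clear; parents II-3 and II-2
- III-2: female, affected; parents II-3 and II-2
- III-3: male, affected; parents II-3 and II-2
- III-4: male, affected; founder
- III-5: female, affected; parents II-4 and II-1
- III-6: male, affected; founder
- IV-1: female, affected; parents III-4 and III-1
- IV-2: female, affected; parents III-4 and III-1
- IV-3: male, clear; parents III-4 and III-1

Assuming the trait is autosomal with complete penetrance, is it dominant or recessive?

dominant

II-3 and II-2 are both affected yet have a clear child III-1. Under a recessive model two affected parents are homozygous and every child would be affected, so the trait cannot be recessive.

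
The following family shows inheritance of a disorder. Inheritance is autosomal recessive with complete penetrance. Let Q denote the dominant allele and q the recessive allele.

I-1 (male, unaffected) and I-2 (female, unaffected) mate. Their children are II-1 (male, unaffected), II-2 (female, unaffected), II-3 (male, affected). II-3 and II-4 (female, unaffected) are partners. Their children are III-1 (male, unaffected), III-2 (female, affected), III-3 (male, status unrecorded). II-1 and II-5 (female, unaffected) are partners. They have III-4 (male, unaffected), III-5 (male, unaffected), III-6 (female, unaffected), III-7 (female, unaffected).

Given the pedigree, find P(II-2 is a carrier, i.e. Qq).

I-1 is unaffected so carries Q and passed q to II-3 (qq), so I-1 is Qq.
I-2 is unaffected so carries Q and passed q to II-3 (qq), so I-2 is Qq.
Their cross gives offspring ratios 1/4 QQ : 1/2 Qq : 1/4 qq. Conditioning on II-2 being unaffected, P(Qq) = 1/2 / 3/4 = 2/3.

2/3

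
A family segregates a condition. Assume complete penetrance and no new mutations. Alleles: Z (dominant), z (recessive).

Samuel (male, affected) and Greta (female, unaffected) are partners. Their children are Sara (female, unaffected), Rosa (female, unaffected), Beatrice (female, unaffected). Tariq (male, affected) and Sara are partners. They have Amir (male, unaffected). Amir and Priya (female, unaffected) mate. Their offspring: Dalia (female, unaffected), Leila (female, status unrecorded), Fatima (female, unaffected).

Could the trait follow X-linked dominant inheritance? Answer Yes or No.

No

Under X-linked dominant, Sara (unaffected, female) cannot arise from Samuel (affected) × Greta (unaffected).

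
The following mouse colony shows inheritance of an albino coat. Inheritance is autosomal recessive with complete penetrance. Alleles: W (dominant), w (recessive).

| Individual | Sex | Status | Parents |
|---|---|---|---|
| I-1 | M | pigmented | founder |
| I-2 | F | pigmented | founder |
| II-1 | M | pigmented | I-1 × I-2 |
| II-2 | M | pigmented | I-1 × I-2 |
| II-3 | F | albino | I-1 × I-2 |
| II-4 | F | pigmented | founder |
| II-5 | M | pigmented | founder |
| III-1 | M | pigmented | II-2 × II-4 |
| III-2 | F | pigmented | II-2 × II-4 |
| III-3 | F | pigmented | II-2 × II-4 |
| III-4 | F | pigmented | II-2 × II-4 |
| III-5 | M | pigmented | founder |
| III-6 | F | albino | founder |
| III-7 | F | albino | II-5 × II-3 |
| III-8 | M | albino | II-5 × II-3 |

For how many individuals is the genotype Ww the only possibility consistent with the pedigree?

Obligate heterozygotes: I-1 is pigmented so carries W and passed w to II-3 (ww), so I-1 is Ww; I-2 is pigmented so carries W and passed w to II-3 (ww), so I-2 is Ww; II-5 is pigmented so carries W and passed w to III-7 (ww), so II-5 is Ww.
Every other individual is either homozygous by phenotype or has at least one consistent homozygous assignment, so the count is 3.

3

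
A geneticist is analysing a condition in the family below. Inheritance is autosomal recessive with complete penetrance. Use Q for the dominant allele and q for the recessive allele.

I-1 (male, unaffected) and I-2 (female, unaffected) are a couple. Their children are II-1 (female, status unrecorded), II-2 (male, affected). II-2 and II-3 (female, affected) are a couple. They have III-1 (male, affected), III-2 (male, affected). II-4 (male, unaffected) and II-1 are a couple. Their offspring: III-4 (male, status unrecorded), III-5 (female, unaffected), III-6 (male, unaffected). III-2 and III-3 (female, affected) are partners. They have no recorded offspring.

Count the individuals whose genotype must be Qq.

Obligate heterozygotes: I-1 is unaffected so carries Q and passed q to II-2 (qq), so I-1 is Qq; I-2 is unaffected so carries Q and passed q to II-2 (qq), so I-2 is Qq.
Every other individual is either homozygous by phenotype or has at least one consistent homozygous assignment, so the count is 2.

2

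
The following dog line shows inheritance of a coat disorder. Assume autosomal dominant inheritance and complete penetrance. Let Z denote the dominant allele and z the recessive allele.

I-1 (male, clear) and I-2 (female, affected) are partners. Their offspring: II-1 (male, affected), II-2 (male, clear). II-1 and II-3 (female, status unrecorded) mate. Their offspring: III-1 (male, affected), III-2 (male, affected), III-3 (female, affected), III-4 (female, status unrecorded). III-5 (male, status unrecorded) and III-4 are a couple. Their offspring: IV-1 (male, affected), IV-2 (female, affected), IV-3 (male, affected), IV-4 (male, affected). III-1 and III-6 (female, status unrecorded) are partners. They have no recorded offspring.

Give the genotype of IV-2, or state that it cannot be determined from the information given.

IV-2's phenotype allows ZZ or Zz, and no parent or child forces a single allele at both positions; consistent genotype assignments exist with IV-2 as ZZ or Zz.

cannot be determined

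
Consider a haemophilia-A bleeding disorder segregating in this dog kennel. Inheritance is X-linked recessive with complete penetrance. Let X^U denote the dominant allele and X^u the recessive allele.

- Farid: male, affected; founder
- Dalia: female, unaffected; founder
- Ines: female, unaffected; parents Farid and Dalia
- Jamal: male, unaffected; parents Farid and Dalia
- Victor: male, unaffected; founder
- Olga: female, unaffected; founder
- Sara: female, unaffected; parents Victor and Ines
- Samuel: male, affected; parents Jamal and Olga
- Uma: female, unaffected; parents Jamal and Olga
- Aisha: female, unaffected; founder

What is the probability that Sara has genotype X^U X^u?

1/2

Victor is unaffected, so Victor is X^U Y.
Ines is unaffected so carries U and received u from Farid (X^u Y), so Ines is X^U X^u.
Their cross gives offspring ratios 1/2 X^U X^U : 1/2 X^U X^u. Conditioning on Sara being unaffected, P(X^U X^u) = 1/2 / 1 = 1/2.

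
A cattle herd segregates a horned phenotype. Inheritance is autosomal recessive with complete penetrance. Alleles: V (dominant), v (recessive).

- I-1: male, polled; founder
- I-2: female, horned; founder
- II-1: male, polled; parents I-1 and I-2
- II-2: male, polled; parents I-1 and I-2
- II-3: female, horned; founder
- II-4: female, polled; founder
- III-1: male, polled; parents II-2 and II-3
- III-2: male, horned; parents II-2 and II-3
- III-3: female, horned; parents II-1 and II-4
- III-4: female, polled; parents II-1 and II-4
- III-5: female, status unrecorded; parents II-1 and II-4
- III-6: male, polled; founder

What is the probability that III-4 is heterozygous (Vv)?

II-1 is polled so carries V and received v from I-2 (vv), so II-1 is Vv.
II-4 is polled so carries V and passed v to III-3 (vv), so II-4 is Vv.
Their cross gives offspring ratios 1/4 VV : 1/2 Vv : 1/4 vv. Conditioning on III-4 being polled, P(Vv) = 1/2 / 3/4 = 2/3.

2/3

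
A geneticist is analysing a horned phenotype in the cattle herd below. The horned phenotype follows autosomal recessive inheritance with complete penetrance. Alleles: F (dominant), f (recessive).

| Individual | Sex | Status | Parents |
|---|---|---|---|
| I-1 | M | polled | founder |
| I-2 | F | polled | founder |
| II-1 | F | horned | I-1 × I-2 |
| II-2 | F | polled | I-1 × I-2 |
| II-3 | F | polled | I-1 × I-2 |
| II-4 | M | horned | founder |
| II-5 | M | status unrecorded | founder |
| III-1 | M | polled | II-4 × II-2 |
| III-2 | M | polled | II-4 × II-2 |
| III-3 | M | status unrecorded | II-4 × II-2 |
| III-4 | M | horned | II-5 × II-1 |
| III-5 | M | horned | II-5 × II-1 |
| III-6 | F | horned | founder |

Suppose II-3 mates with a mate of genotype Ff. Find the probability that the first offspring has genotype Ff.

I-1 is polled so carries F and passed f to II-1 (ff), so I-1 is Ff.
I-2 is polled so carries F and passed f to II-1 (ff), so I-2 is Ff.
II-3 is a polled offspring of I-1 (Ff) × I-2 (Ff), whose cross gives 1/4 FF : 1/2 Ff : 1/4 ff; conditioning on being polled, II-3 is FF with probability 1/3, Ff with probability 2/3.
Summing over parental genotype combinations, P(offspring has genotype Ff) = 1/3·1/2 + 2/3·1/2 = 1/2.

1/2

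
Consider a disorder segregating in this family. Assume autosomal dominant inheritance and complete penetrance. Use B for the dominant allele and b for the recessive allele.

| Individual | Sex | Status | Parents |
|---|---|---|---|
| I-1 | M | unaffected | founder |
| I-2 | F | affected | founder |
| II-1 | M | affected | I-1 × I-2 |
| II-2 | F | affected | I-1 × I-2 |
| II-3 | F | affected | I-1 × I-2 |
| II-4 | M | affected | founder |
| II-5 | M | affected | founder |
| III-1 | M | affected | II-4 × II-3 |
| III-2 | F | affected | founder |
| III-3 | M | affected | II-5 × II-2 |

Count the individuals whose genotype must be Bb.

3

Obligate heterozygotes: II-1 is affected so carries B and received b from I-1 (bb), so II-1 is Bb; II-2 is affected so carries B and received b from I-1 (bb), so II-2 is Bb; II-3 is affected so carries B and received b from I-1 (bb), so II-3 is Bb.
Every other individual is either homozygous by phenotype or has at least one consistent homozygous assignment, so the count is 3.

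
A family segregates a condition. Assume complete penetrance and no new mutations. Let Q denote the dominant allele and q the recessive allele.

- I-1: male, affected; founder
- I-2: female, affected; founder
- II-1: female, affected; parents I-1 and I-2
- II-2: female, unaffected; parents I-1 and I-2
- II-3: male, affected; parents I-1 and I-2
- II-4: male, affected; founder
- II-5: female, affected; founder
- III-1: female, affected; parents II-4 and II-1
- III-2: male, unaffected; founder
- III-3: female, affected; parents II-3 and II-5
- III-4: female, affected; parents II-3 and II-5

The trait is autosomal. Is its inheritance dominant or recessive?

I-1 and I-2 are both affected yet have an unaffected child II-2. Under a recessive model two affected parents are homozygous and every child would be affected, so the trait cannot be recessive.

dominant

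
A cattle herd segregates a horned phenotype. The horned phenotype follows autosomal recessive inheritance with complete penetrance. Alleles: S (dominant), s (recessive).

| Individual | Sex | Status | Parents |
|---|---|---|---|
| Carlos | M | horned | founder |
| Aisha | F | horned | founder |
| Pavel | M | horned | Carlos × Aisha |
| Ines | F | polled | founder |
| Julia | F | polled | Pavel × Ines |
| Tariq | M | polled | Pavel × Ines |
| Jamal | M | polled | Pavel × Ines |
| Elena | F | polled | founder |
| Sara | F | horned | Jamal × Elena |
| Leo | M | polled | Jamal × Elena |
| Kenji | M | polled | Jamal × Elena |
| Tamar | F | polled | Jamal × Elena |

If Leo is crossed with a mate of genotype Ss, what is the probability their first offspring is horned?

Jamal is polled so carries S and received s from Pavel (ss), so Jamal is Ss.
Elena is polled so carries S and passed s to Sara (ss), so Elena is Ss.
Leo is a polled offspring of Jamal (Ss) × Elena (Ss), whose cross gives 1/4 SS : 1/2 Ss : 1/4 ss; conditioning on being polled, Leo is SS with probability 1/3, Ss with probability 2/3.
Summing over parental genotype combinations, P(offspring is horned) = 2/3·1/4 = 1/6.

1/6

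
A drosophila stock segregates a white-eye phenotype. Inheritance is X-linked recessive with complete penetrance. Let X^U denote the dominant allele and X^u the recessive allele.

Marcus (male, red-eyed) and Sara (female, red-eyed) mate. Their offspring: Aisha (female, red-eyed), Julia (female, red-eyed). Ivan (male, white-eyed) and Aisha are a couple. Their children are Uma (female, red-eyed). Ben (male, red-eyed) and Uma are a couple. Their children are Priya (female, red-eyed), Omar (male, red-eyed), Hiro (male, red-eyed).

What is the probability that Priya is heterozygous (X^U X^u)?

Ben is red-eyed, so Ben is X^U Y.
Uma is red-eyed so carries U and received u from Ivan (X^u Y), so Uma is X^U X^u.
Their cross gives offspring ratios 1/2 X^U X^U : 1/2 X^U X^u. Conditioning on Priya being red-eyed, P(X^U X^u) = 1/2 / 1 = 1/2.

1/2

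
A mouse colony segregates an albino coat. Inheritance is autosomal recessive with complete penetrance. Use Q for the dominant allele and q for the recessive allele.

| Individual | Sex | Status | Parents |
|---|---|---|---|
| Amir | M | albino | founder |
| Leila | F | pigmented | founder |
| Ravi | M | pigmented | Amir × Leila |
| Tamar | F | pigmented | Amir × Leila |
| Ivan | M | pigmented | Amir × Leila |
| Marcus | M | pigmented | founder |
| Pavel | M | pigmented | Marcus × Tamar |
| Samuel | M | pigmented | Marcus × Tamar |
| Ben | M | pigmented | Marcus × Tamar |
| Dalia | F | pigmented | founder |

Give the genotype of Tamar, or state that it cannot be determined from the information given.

Qq

From phenotype alone, Tamar is QQ or Qq.
Tamar is pigmented so carries Q and received q from Amir (qq), so Tamar is Qq.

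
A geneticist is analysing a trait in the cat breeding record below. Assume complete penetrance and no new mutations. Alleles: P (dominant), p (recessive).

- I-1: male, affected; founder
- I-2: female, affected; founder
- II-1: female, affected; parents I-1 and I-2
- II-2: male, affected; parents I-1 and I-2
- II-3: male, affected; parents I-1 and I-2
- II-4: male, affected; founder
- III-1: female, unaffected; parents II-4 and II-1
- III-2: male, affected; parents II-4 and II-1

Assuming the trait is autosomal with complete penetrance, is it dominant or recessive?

II-4 and II-1 are both affected yet have an unaffected child III-1. Under a recessive model two affected parents are homozygous and every child would be affected, so the trait cannot be recessive.

dominant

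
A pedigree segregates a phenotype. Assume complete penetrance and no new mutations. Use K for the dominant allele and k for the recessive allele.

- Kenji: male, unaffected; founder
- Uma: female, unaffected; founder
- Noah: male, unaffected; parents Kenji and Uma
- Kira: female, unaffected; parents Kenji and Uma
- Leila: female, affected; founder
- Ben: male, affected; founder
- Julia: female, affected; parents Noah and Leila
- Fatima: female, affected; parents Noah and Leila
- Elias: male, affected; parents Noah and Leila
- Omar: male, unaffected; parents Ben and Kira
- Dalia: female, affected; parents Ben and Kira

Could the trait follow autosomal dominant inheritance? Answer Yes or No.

Yes

A consistent assignment under autosomal dominant exists: Kenji kk, Uma kk, Noah kk, Kira kk, Leila KK, Ben Kk, Julia Kk, Fatima Kk, Elias Kk, Omar kk, Dalia Kk.
In this assignment every recorded phenotype matches its genotype and every non-founder's genotype is obtainable from its parents' genotypes, so the pedigree is consistent.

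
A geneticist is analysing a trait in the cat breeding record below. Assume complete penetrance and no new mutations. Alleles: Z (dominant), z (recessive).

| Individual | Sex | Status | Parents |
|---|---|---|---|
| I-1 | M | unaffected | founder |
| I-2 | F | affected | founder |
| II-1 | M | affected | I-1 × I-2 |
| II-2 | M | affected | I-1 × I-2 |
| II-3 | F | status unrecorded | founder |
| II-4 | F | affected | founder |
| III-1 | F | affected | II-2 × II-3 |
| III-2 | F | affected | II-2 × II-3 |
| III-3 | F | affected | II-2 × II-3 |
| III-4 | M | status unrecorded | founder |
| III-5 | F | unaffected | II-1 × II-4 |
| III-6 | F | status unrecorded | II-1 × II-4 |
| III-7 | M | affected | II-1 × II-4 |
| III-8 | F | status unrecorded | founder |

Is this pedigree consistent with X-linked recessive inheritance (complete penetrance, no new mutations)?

Under X-linked recessive, III-5 (unaffected, female) cannot arise from II-1 (affected) × II-4 (affected).

No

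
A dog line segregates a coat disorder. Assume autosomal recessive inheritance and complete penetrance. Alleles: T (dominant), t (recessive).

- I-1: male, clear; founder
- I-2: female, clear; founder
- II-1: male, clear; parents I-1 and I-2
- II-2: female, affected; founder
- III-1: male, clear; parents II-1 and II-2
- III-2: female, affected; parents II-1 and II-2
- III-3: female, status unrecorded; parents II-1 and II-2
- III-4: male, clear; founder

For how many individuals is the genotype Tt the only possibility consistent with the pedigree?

2

Obligate heterozygotes: II-1 is clear so carries T and passed t to III-2 (tt), so II-1 is Tt; III-1 is clear so carries T and received t from II-2 (tt), so III-1 is Tt.
Every other individual is either homozygous by phenotype or has at least one consistent homozygous assignment, so the count is 2.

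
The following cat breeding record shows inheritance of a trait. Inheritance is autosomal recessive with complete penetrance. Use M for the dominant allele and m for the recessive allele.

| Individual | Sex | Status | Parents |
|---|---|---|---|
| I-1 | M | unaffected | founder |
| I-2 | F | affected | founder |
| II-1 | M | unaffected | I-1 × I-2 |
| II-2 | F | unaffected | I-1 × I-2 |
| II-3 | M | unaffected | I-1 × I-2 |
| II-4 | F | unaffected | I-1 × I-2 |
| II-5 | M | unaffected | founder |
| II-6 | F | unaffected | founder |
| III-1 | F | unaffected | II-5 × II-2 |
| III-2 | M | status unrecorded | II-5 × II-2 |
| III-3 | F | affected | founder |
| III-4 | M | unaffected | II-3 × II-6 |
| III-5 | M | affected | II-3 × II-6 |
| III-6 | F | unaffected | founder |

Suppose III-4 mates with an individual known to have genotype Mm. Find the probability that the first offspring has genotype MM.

1/3

II-3 is unaffected so carries M and received m from I-2 (mm), so II-3 is Mm.
II-6 is unaffected so carries M and passed m to III-5 (mm), so II-6 is Mm.
III-4 is an unaffected offspring of II-3 (Mm) × II-6 (Mm), whose cross gives 1/4 MM : 1/2 Mm : 1/4 mm; conditioning on being unaffected, III-4 is MM with probability 1/3, Mm with probability 2/3.
Summing over parental genotype combinations, P(offspring has genotype MM) = 1/3·1/2 + 2/3·1/4 = 1/3.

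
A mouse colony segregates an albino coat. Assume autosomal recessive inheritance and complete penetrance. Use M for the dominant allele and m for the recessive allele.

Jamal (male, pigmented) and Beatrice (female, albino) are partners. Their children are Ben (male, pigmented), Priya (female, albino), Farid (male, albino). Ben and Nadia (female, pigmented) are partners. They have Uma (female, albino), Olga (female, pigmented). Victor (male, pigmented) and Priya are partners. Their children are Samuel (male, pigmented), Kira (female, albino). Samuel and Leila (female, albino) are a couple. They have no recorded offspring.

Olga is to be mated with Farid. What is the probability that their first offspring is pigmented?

Ben is pigmented so carries M and received m from Beatrice (mm), so Ben is Mm.
Nadia is pigmented so carries M and passed m to Uma (mm), so Nadia is Mm.
Olga is a pigmented offspring of Ben (Mm) × Nadia (Mm), whose cross gives 1/4 MM : 1/2 Mm : 1/4 mm; conditioning on being pigmented, Olga is MM with probability 1/3, Mm with probability 2/3.
Farid is albino, so Farid is mm.
Summing over parental genotype combinations, P(offspring is pigmented) = 1/3·1 + 2/3·1/2 = 2/3.

2/3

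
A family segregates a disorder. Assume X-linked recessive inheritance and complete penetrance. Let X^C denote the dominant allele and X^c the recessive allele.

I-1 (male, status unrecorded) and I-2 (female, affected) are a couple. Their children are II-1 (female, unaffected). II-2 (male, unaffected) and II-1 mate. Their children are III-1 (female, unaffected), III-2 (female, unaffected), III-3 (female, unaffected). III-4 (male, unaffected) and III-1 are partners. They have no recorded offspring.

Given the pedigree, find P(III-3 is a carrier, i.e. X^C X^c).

II-2 is unaffected, so II-2 is X^C Y.
II-1 is unaffected so carries C and received c from I-2 (X^c X^c), so II-1 is X^C X^c.
Their cross gives offspring ratios 1/2 X^C X^C : 1/2 X^C X^c. Conditioning on III-3 being unaffected, P(X^C X^c) = 1/2 / 1 = 1/2.

1/2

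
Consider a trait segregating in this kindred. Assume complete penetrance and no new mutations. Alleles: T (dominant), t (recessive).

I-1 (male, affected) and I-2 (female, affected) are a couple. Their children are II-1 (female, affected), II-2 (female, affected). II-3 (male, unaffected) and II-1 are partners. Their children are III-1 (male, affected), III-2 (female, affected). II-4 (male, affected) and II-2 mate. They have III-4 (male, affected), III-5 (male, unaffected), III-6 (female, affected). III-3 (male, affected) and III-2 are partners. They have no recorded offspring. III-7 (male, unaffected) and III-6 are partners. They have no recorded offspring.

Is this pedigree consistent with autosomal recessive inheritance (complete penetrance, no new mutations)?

No

Under autosomal recessive, III-5 (unaffected, male) cannot arise from II-4 (affected) × II-2 (affected).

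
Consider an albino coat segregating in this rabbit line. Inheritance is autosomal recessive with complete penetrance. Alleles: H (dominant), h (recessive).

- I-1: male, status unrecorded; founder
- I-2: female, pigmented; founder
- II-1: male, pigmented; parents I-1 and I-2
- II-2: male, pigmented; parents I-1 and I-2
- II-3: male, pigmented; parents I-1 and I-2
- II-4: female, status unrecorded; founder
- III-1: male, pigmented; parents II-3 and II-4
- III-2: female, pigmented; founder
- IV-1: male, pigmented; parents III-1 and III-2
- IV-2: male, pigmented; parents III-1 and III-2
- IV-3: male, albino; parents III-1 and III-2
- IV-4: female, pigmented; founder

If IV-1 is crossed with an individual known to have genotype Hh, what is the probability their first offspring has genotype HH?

III-1 is pigmented so carries H and passed h to IV-3 (hh), so III-1 is Hh.
III-2 is pigmented so carries H and passed h to IV-3 (hh), so III-2 is Hh.
IV-1 is a pigmented offspring of III-1 (Hh) × III-2 (Hh), whose cross gives 1/4 HH : 1/2 Hh : 1/4 hh; conditioning on being pigmented, IV-1 is HH with probability 1/3, Hh with probability 2/3.
Summing over parental genotype combinations, P(offspring has genotype HH) = 1/3·1/2 + 2/3·1/4 = 1/3.

1/3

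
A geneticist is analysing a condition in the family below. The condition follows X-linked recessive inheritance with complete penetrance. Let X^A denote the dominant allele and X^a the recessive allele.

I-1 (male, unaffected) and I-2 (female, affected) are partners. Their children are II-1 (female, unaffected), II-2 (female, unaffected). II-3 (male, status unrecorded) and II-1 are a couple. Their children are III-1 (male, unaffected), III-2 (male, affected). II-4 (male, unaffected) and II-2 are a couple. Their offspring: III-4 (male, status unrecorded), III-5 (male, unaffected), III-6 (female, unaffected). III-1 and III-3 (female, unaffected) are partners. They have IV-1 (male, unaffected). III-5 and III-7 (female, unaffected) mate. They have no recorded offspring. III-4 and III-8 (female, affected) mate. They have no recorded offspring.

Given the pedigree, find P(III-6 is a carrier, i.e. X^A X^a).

II-4 is unaffected, so II-4 is X^A Y.
II-2 is unaffected so carries A and received a from I-2 (X^a X^a), so II-2 is X^A X^a.
Their cross gives offspring ratios 1/2 X^A X^A : 1/2 X^A X^a. Conditioning on III-6 being unaffected, P(X^A X^a) = 1/2 / 1 = 1/2.

1/2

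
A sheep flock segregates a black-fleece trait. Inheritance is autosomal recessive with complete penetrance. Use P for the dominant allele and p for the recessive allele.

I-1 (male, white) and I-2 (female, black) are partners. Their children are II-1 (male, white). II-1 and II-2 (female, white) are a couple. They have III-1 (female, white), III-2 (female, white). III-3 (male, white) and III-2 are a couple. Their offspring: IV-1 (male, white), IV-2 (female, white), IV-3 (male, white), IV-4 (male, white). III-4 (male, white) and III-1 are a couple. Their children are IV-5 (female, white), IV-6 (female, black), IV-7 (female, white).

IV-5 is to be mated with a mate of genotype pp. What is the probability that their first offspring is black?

III-4 is white so carries P and passed p to IV-6 (pp), so III-4 is Pp.
III-1 is white so carries P and passed p to IV-6 (pp), so III-1 is Pp.
IV-5 is a white offspring of III-4 (Pp) × III-1 (Pp), whose cross gives 1/4 PP : 1/2 Pp : 1/4 pp; conditioning on being white, IV-5 is PP with probability 1/3, Pp with probability 2/3.
Summing over parental genotype combinations, P(offspring is black) = 2/3·1/2 = 1/3.

1/3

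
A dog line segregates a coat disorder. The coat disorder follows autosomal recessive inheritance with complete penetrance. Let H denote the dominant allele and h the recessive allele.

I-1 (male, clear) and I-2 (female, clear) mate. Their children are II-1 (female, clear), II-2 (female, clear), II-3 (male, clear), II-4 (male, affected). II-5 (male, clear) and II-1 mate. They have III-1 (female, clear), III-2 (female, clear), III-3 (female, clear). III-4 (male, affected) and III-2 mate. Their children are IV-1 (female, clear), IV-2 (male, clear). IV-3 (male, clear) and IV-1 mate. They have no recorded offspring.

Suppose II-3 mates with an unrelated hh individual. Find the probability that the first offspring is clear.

2/3

I-1 is clear so carries H and passed h to II-4 (hh), so I-1 is Hh.
I-2 is clear so carries H and passed h to II-4 (hh), so I-2 is Hh.
II-3 is a clear offspring of I-1 (Hh) × I-2 (Hh), whose cross gives 1/4 HH : 1/2 Hh : 1/4 hh; conditioning on being clear, II-3 is HH with probability 1/3, Hh with probability 2/3.
Summing over parental genotype combinations, P(offspring is clear) = 1/3·1 + 2/3·1/2 = 2/3.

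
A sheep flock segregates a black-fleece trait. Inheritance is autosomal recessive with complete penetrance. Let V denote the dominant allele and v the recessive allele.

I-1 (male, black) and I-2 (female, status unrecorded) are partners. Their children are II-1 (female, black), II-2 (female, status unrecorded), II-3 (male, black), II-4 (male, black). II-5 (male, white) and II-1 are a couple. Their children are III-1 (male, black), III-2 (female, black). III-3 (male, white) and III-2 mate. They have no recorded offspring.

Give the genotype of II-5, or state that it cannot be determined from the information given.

Vv

From phenotype alone, II-5 is VV or Vv.
II-5 is white so carries V and passed v to III-1 (vv), so II-5 is Vv.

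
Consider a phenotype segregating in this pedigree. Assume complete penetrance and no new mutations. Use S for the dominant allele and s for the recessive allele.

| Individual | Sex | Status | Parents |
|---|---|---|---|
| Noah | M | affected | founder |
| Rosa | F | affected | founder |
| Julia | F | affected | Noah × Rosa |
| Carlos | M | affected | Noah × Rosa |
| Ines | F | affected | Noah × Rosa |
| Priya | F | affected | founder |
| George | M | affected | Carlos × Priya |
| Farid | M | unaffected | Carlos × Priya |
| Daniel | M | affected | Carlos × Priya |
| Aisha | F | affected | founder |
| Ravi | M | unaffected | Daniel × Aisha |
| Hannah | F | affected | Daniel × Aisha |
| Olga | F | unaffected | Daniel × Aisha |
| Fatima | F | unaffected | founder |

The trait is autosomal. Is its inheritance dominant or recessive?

Carlos and Priya are both affected yet have an unaffected child Farid. Under a recessive model two affected parents are homozygous and every child would be affected, so the trait cannot be recessive.

dominant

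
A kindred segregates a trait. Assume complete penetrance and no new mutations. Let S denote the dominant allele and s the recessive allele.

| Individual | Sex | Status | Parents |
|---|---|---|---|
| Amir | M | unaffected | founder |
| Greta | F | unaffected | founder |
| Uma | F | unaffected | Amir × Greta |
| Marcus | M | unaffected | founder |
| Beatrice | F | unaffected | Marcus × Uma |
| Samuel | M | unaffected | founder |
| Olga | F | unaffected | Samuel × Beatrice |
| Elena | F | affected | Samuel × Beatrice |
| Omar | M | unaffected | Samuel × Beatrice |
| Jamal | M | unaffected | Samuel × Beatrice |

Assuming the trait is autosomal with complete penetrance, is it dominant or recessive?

Samuel and Beatrice are both unaffected yet have an affected child Elena. Under dominance, an affected child requires at least one affected parent, so the trait cannot be dominant.

recessive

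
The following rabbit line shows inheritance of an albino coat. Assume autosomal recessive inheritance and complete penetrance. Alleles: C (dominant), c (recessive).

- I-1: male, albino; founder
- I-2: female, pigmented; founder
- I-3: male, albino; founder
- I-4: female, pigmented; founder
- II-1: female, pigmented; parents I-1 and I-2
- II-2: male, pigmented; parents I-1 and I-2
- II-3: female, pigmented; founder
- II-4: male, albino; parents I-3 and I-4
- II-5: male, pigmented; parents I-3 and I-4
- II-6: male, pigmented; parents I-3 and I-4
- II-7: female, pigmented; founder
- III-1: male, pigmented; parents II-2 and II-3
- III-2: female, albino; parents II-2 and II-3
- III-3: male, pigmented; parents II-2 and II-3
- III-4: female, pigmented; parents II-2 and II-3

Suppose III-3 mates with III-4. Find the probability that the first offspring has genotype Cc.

4/9

II-2 is pigmented so carries C and received c from I-1 (cc), so II-2 is Cc.
II-3 is pigmented so carries C and passed c to III-2 (cc), so II-3 is Cc.
III-3 is a pigmented offspring of II-2 (Cc) × II-3 (Cc), whose cross gives 1/4 CC : 1/2 Cc : 1/4 cc; conditioning on being pigmented, III-3 is CC with probability 1/3, Cc with probability 2/3.
III-4 is a pigmented offspring of II-2 (Cc) × II-3 (Cc), whose cross gives 1/4 CC : 1/2 Cc : 1/4 cc; conditioning on being pigmented, III-4 is CC with probability 1/3, Cc with probability 2/3.
Summing over parental genotype combinations, P(offspring has genotype Cc) = 2/9·1/2 + 2/9·1/2 + 4/9·1/2 = 4/9.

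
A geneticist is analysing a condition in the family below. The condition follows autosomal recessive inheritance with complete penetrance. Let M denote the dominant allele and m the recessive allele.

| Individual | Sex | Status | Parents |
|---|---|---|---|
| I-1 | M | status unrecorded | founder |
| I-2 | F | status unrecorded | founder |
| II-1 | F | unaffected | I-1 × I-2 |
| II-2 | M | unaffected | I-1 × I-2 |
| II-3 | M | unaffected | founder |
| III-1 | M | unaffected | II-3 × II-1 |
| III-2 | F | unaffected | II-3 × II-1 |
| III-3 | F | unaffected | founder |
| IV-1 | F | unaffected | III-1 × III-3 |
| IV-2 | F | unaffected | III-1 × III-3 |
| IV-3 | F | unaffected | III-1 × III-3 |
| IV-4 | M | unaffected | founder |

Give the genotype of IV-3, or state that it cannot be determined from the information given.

cannot be determined

IV-3's phenotype allows MM or Mm, and no parent or child forces a single allele at both positions; consistent genotype assignments exist with IV-3 as MM or Mm.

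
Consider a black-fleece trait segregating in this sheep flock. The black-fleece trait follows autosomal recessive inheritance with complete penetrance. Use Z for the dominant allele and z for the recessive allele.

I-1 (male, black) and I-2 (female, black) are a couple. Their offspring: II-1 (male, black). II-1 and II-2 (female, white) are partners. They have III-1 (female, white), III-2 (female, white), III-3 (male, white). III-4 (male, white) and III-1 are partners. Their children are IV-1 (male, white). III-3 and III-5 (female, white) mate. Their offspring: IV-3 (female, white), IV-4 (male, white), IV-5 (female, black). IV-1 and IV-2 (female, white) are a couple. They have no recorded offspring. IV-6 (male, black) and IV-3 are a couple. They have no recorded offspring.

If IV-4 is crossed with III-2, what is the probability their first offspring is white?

5/6

III-3 is white so carries Z and received z from II-1 (zz), so III-3 is Zz.
III-5 is white so carries Z and passed z to IV-5 (zz), so III-5 is Zz.
IV-4 is a white offspring of III-3 (Zz) × III-5 (Zz), whose cross gives 1/4 ZZ : 1/2 Zz : 1/4 zz; conditioning on being white, IV-4 is ZZ with probability 1/3, Zz with probability 2/3.
III-2 is white so carries Z and received z from II-1 (zz), so III-2 is Zz.
Summing over parental genotype combinations, P(offspring is white) = 1/3·1 + 2/3·3/4 = 5/6.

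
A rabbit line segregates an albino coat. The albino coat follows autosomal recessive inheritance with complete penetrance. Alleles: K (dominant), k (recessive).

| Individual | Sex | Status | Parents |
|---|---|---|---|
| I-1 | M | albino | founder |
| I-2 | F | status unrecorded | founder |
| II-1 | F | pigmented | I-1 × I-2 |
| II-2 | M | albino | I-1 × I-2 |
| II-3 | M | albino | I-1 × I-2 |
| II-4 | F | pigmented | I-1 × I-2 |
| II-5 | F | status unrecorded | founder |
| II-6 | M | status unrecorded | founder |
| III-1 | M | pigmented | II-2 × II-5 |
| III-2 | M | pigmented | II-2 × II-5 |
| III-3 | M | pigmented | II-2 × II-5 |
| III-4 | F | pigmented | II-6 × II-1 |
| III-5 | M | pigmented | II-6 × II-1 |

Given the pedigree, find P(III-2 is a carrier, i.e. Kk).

1

III-2 is pigmented so carries K and received k from II-2 (kk), so III-2 is Kk, giving P(Kk) = 1.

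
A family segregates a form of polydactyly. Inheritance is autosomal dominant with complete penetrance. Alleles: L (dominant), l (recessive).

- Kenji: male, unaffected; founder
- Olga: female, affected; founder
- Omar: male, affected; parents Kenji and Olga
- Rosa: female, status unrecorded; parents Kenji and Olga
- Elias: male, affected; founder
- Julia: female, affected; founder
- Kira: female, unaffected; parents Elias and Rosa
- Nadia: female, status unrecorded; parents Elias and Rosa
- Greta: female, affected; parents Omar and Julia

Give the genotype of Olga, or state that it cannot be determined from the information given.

Olga's phenotype allows LL or Ll, and no parent or child forces a single allele at both positions; consistent genotype assignments exist with Olga as LL or Ll.

cannot be determined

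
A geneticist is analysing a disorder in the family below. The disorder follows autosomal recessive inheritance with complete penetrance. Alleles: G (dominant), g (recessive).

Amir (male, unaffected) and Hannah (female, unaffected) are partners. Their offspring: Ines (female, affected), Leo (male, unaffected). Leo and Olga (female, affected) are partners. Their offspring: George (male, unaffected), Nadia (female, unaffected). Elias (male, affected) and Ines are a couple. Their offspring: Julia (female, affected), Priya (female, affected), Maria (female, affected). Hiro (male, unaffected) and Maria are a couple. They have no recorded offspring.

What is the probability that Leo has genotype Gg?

Amir is unaffected so carries G and passed g to Ines (gg), so Amir is Gg.
Hannah is unaffected so carries G and passed g to Ines (gg), so Hannah is Gg.
Their cross gives offspring ratios 1/4 GG : 1/2 Gg : 1/4 gg. Conditioning on Leo being unaffected, P(Gg) = 1/2 / 3/4 = 2/3 before taking Leo's own offspring into account.
Olga is affected, so Olga is gg.
Now use Leo's offspring. Probability of each recorded status — unaffected son George: 1/2 if Leo is Gg, 1 if GG; unaffected daughter Nadia: 1/2 if Leo is Gg, 1 if GG.
Bayes: P(Gg) = 2/3·1/4 / (2/3·1/4 + 1/3·1) = 1/3.

1/3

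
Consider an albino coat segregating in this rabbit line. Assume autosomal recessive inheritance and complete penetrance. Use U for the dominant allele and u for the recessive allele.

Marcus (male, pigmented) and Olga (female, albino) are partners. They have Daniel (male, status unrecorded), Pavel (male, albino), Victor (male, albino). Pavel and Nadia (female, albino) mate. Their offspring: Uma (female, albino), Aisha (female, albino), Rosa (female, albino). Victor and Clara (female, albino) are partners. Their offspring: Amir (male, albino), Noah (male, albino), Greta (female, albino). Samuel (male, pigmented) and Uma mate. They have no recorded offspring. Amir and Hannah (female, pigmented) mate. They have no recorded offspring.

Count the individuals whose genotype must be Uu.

1

Obligate heterozygotes: Marcus is pigmented so carries U and passed u to Pavel (uu), so Marcus is Uu.
Every other individual is either homozygous by phenotype or has at least one consistent homozygous assignment, so the count is 1.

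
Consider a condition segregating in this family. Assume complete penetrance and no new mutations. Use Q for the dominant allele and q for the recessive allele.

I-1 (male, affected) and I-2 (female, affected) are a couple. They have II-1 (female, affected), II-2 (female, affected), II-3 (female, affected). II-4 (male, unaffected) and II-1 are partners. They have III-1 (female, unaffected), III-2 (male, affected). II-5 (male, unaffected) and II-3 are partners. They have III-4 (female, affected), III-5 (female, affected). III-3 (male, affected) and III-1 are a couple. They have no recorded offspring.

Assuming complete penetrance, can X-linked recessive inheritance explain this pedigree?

Under X-linked recessive, III-4 (affected, female) cannot arise from II-5 (unaffected) × II-3 (affected).

No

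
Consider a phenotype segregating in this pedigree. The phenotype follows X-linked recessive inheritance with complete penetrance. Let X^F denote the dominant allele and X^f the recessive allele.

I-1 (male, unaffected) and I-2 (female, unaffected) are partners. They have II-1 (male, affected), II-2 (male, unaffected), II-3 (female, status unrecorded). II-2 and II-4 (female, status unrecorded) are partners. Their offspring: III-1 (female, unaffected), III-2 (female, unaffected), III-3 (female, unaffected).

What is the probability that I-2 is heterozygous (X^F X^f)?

1

I-2 is unaffected so carries F and passed f to II-1 (X^f Y), so I-2 is X^F X^f, giving P(X^F X^f) = 1.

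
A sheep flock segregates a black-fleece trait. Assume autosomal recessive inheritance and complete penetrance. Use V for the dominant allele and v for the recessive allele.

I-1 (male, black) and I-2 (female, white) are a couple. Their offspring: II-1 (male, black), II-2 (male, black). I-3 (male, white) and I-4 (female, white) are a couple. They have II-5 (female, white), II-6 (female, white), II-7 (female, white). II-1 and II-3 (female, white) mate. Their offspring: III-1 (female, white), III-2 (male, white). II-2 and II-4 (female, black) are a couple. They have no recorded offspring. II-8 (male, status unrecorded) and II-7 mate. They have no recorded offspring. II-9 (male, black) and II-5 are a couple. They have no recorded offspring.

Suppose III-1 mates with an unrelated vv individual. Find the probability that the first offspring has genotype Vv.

III-1 is white so carries V and received v from II-1 (vv), so III-1 is Vv.
The cross gives 1/2 Vv : 1/2 vv, so P(offspring has genotype Vv) = 1/2.

1/2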